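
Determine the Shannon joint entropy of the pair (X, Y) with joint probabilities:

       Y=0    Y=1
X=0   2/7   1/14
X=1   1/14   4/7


H(X,Y) = -Σ p(x,y) log₂ p(x,y)
  p(0,0)=2/7: -0.2857 × log₂(0.2857) = 0.5164
  p(0,1)=1/14: -0.0714 × log₂(0.0714) = 0.2720
  p(1,0)=1/14: -0.0714 × log₂(0.0714) = 0.2720
  p(1,1)=4/7: -0.5714 × log₂(0.5714) = 0.4613
H(X,Y) = 1.5216 bits


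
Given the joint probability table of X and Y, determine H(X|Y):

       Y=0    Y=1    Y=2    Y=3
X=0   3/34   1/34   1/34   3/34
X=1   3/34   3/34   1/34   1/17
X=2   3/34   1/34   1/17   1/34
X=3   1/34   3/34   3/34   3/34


H(X|Y) = Σ_y p(y) H(X|Y=y)
  p(Y=0) = 5/17, H(X|Y=0) = 1.8955
  p(Y=1) = 4/17, H(X|Y=1) = 1.8113
  p(Y=2) = 7/34, H(X|Y=2) = 1.8424
  p(Y=3) = 9/34, H(X|Y=3) = 1.8911
H(X|Y) = 0.2941×1.8955 + 0.2353×1.8113 + 0.2059×1.8424 + 0.2647×1.8911 = 1.8636 bits


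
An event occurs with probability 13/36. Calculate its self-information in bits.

Information content I(x) = -log₂(p(x))
I = -log₂(13/36) = -log₂(0.3611)
I = 1.4695 bits


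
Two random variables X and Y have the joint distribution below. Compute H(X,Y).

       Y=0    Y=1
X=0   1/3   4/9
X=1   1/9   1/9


H(X,Y) = -Σ p(x,y) log₂ p(x,y)
  p(0,0)=1/3: -0.3333 × log₂(0.3333) = 0.5283
  p(0,1)=4/9: -0.4444 × log₂(0.4444) = 0.5200
  p(1,0)=1/9: -0.1111 × log₂(0.1111) = 0.3522
  p(1,1)=1/9: -0.1111 × log₂(0.1111) = 0.3522
H(X,Y) = 1.7527 bits


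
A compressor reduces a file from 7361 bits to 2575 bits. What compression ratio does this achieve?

Compression ratio = Original / Compressed
= 7361 / 2575 = 2.86:1


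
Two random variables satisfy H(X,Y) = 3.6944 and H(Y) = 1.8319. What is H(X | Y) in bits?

Chain rule: H(X,Y) = H(X|Y) + H(Y)
H(X|Y) = H(X,Y) - H(Y) = 3.6944 - 1.8319 = 1.8625 bits


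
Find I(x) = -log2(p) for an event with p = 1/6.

Information content I(x) = -log₂(p(x))
I = -log₂(1/6) = -log₂(0.1667)
I = 2.5850 bits


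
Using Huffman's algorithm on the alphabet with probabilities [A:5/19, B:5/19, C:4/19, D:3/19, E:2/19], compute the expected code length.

Huffman tree construction:
Combine smallest probabilities repeatedly
Resulting codes:
  A: 01 (length 2)
  B: 10 (length 2)
  C: 00 (length 2)
  D: 111 (length 3)
  E: 110 (length 3)
Average length = Σ p(s) × length(s) = 2.2632 bits


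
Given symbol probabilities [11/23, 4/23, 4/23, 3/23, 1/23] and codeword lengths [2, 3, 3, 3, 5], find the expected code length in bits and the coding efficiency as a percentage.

Average length L = Σ p_i × l_i = 2.6087 bits
Entropy H = 1.9667 bits
Efficiency η = H/L × 100% = 75.39%


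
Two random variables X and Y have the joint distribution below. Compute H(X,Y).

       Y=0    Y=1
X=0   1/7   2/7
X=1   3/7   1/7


H(X,Y) = -Σ p(x,y) log₂ p(x,y)
  p(0,0)=1/7: -0.1429 × log₂(0.1429) = 0.4011
  p(0,1)=2/7: -0.2857 × log₂(0.2857) = 0.5164
  p(1,0)=3/7: -0.4286 × log₂(0.4286) = 0.5239
  p(1,1)=1/7: -0.1429 × log₂(0.1429) = 0.4011
H(X,Y) = 1.8424 bits


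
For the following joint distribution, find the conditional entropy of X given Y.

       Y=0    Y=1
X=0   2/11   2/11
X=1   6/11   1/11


H(X|Y) = Σ_y p(y) H(X|Y=y)
  p(Y=0) = 8/11, H(X|Y=0) = 0.8113
  p(Y=1) = 3/11, H(X|Y=1) = 0.9183
H(X|Y) = 0.7273×0.8113 + 0.2727×0.9183 = 0.8405 bits


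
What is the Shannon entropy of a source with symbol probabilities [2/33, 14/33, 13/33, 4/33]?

H(X) = -Σ p(x) log₂ p(x)
  -2/33 × log₂(2/33) = 0.2451
  -14/33 × log₂(14/33) = 0.5248
  -13/33 × log₂(13/33) = 0.5294
  -4/33 × log₂(4/33) = 0.3690
H(X) = 1.6684 bits


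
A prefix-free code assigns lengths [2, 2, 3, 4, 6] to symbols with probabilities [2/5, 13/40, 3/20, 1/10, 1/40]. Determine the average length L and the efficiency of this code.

Average length L = Σ p_i × l_i = 2.4500 bits
Entropy H = 1.9315 bits
Efficiency η = H/L × 100% = 78.84%


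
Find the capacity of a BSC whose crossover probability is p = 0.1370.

For BSC with error probability p:
C = 1 - H(p) where H(p) is binary entropy
H(0.1370) = -0.1370 × log₂(0.1370) - 0.8630 × log₂(0.8630)
H(p) = 0.5763
C = 1 - 0.5763 = 0.4237 bits/use


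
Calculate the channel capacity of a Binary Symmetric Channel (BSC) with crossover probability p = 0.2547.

For BSC with error probability p:
C = 1 - H(p) where H(p) is binary entropy
H(0.2547) = -0.2547 × log₂(0.2547) - 0.7453 × log₂(0.7453)
H(p) = 0.8186
C = 1 - 0.8186 = 0.1814 bits/use


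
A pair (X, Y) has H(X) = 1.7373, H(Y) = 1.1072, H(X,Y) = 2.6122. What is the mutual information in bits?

I(X;Y) = H(X) + H(Y) - H(X,Y)
I(X;Y) = 1.7373 + 1.1072 - 2.6122 = 0.2323 bits


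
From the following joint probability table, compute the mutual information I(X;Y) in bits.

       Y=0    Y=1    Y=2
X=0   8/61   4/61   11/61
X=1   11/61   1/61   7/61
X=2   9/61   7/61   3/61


H(X) = 1.5789, H(Y) = 1.5067, H(X,Y) = 2.9685
I(X;Y) = H(X) + H(Y) - H(X,Y) = 0.1171 bits


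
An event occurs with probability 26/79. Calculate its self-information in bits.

Information content I(x) = -log₂(p(x))
I = -log₂(26/79) = -log₂(0.3291)
I = 1.6033 bits


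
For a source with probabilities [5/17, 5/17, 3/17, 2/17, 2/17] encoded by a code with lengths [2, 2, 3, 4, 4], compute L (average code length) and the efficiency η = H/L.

Average length L = Σ p_i × l_i = 2.6471 bits
Entropy H = 2.2066 bits
Efficiency η = H/L × 100% = 83.36%


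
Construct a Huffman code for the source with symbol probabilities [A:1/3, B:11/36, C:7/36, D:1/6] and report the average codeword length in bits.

Huffman tree construction:
Combine smallest probabilities repeatedly
Resulting codes:
  A: 11 (length 2)
  B: 10 (length 2)
  C: 01 (length 2)
  D: 00 (length 2)
Average length = Σ p(s) × length(s) = 2.0000 bits


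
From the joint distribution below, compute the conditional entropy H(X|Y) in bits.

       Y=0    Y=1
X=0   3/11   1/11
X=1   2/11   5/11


H(X|Y) = Σ_y p(y) H(X|Y=y)
  p(Y=0) = 5/11, H(X|Y=0) = 0.9710
  p(Y=1) = 6/11, H(X|Y=1) = 0.6500
H(X|Y) = 0.4545×0.9710 + 0.5455×0.6500 = 0.7959 bits


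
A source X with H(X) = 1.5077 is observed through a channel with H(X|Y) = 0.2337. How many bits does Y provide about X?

I(X;Y) = H(X) - H(X|Y)
I(X;Y) = 1.5077 - 0.2337 = 1.274 bits


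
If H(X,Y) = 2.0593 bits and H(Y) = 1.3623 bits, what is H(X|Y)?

Chain rule: H(X,Y) = H(X|Y) + H(Y)
H(X|Y) = H(X,Y) - H(Y) = 2.0593 - 1.3623 = 0.697 bits


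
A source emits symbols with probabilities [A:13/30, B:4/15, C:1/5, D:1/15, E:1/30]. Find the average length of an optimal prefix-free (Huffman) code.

Huffman tree construction:
Combine smallest probabilities repeatedly
Resulting codes:
  A: 0 (length 1)
  B: 10 (length 2)
  C: 111 (length 3)
  D: 1101 (length 4)
  E: 1100 (length 4)
Average length = Σ p(s) × length(s) = 1.9667 bits


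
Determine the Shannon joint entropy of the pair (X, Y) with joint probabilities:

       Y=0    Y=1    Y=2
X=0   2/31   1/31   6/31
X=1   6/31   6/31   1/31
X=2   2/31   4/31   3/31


H(X,Y) = -Σ p(x,y) log₂ p(x,y)
  p(0,0)=2/31: -0.0645 × log₂(0.0645) = 0.2551
  p(0,1)=1/31: -0.0323 × log₂(0.0323) = 0.1598
  p(0,2)=6/31: -0.1935 × log₂(0.1935) = 0.4586
  p(1,0)=6/31: -0.1935 × log₂(0.1935) = 0.4586
  p(1,1)=6/31: -0.1935 × log₂(0.1935) = 0.4586
  p(1,2)=1/31: -0.0323 × log₂(0.0323) = 0.1598
  p(2,0)=2/31: -0.0645 × log₂(0.0645) = 0.2551
  p(2,1)=4/31: -0.1290 × log₂(0.1290) = 0.3812
  p(2,2)=3/31: -0.0968 × log₂(0.0968) = 0.3261
H(X,Y) = 2.9128 bits


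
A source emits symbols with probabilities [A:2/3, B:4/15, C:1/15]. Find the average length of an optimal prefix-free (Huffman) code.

Huffman tree construction:
Combine smallest probabilities repeatedly
Resulting codes:
  A: 1 (length 1)
  B: 01 (length 2)
  C: 00 (length 2)
Average length = Σ p(s) × length(s) = 1.3333 bits


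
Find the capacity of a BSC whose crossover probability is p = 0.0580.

For BSC with error probability p:
C = 1 - H(p) where H(p) is binary entropy
H(0.0580) = -0.0580 × log₂(0.0580) - 0.9420 × log₂(0.9420)
H(p) = 0.3195
C = 1 - 0.3195 = 0.6805 bits/use


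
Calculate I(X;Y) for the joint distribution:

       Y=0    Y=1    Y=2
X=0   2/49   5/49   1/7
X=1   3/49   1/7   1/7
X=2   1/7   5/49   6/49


H(X) = 1.5770, H(Y) = 1.5546, H(X,Y) = 3.0823
I(X;Y) = H(X) + H(Y) - H(X,Y) = 0.0493 bits


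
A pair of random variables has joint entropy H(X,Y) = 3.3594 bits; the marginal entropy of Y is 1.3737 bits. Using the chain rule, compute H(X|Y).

Chain rule: H(X,Y) = H(X|Y) + H(Y)
H(X|Y) = H(X,Y) - H(Y) = 3.3594 - 1.3737 = 1.9857 bits


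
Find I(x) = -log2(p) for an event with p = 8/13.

Information content I(x) = -log₂(p(x))
I = -log₂(8/13) = -log₂(0.6154)
I = 0.7004 bits


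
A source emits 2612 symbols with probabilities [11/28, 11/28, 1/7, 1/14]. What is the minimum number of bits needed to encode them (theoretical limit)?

Entropy H = 1.7321 bits/symbol
Minimum bits = H × n = 1.7321 × 2612
= 4524.21 bits


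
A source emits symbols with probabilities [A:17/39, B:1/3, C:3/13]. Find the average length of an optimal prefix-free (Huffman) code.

Huffman tree construction:
Combine smallest probabilities repeatedly
Resulting codes:
  A: 0 (length 1)
  B: 11 (length 2)
  C: 10 (length 2)
Average length = Σ p(s) × length(s) = 1.5641 bits


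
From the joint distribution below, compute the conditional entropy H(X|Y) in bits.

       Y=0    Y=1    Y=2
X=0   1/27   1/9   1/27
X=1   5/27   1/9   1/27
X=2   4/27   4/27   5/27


H(X|Y) = Σ_y p(y) H(X|Y=y)
  p(Y=0) = 10/27, H(X|Y=0) = 1.3610
  p(Y=1) = 10/27, H(X|Y=1) = 1.5710
  p(Y=2) = 7/27, H(X|Y=2) = 1.1488
H(X|Y) = 0.3704×1.3610 + 0.3704×1.5710 + 0.2593×1.1488 = 1.3837 bits


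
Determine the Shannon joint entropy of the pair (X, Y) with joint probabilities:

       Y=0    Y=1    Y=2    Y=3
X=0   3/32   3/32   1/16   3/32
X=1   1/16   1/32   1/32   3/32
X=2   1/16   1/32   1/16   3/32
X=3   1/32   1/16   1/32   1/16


H(X,Y) = -Σ p(x,y) log₂ p(x,y)
  p(0,0)=3/32: -0.0938 × log₂(0.0938) = 0.3202
  p(0,1)=3/32: -0.0938 × log₂(0.0938) = 0.3202
  p(0,2)=1/16: -0.0625 × log₂(0.0625) = 0.2500
  p(0,3)=3/32: -0.0938 × log₂(0.0938) = 0.3202
  p(1,0)=1/16: -0.0625 × log₂(0.0625) = 0.2500
  p(1,1)=1/32: -0.0312 × log₂(0.0312) = 0.1562
  p(1,2)=1/32: -0.0312 × log₂(0.0312) = 0.1562
  p(1,3)=3/32: -0.0938 × log₂(0.0938) = 0.3202
  p(2,0)=1/16: -0.0625 × log₂(0.0625) = 0.2500
  p(2,1)=1/32: -0.0312 × log₂(0.0312) = 0.1562
  p(2,2)=1/16: -0.0625 × log₂(0.0625) = 0.2500
  p(2,3)=3/32: -0.0938 × log₂(0.0938) = 0.3202
  p(3,0)=1/32: -0.0312 × log₂(0.0312) = 0.1562
  p(3,1)=1/16: -0.0625 × log₂(0.0625) = 0.2500
  p(3,2)=1/32: -0.0312 × log₂(0.0312) = 0.1562
  p(3,3)=1/16: -0.0625 × log₂(0.0625) = 0.2500
H(X,Y) = 3.8820 bits


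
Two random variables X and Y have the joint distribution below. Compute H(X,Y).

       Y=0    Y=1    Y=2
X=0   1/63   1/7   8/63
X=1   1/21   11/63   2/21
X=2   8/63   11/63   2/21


H(X,Y) = -Σ p(x,y) log₂ p(x,y)
  p(0,0)=1/63: -0.0159 × log₂(0.0159) = 0.0949
  p(0,1)=1/7: -0.1429 × log₂(0.1429) = 0.4011
  p(0,2)=8/63: -0.1270 × log₂(0.1270) = 0.3781
  p(1,0)=1/21: -0.0476 × log₂(0.0476) = 0.2092
  p(1,1)=11/63: -0.1746 × log₂(0.1746) = 0.4396
  p(1,2)=2/21: -0.0952 × log₂(0.0952) = 0.3231
  p(2,0)=8/63: -0.1270 × log₂(0.1270) = 0.3781
  p(2,1)=11/63: -0.1746 × log₂(0.1746) = 0.4396
  p(2,2)=2/21: -0.0952 × log₂(0.0952) = 0.3231
H(X,Y) = 2.9866 bits


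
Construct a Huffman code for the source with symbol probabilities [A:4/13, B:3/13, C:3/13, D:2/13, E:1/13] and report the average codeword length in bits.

Huffman tree construction:
Combine smallest probabilities repeatedly
Resulting codes:
  A: 11 (length 2)
  B: 00 (length 2)
  C: 01 (length 2)
  D: 101 (length 3)
  E: 100 (length 3)
Average length = Σ p(s) × length(s) = 2.2308 bits


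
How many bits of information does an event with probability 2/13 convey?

Information content I(x) = -log₂(p(x))
I = -log₂(2/13) = -log₂(0.1538)
I = 2.7004 bits


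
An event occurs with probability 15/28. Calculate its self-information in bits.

Information content I(x) = -log₂(p(x))
I = -log₂(15/28) = -log₂(0.5357)
I = 0.9005 bits


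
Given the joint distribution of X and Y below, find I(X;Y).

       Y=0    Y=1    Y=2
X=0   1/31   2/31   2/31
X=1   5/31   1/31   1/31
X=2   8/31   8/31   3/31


H(X) = 1.3422, H(Y) = 1.5069, H(X,Y) = 2.7489
I(X;Y) = H(X) + H(Y) - H(X,Y) = 0.1002 bits


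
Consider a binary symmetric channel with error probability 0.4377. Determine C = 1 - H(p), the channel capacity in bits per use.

For BSC with error probability p:
C = 1 - H(p) where H(p) is binary entropy
H(0.4377) = -0.4377 × log₂(0.4377) - 0.5623 × log₂(0.5623)
H(p) = 0.9888
C = 1 - 0.9888 = 0.0112 bits/use


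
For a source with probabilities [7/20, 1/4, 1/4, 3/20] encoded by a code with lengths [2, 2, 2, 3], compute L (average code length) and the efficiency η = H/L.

Average length L = Σ p_i × l_i = 2.1500 bits
Entropy H = 1.9406 bits
Efficiency η = H/L × 100% = 90.26%


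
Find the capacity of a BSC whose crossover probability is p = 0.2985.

For BSC with error probability p:
C = 1 - H(p) where H(p) is binary entropy
H(0.2985) = -0.2985 × log₂(0.2985) - 0.7015 × log₂(0.7015)
H(p) = 0.8794
C = 1 - 0.8794 = 0.1206 bits/use


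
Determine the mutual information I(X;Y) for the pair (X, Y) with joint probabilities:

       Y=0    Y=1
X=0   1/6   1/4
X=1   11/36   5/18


H(X) = 0.9799, H(Y) = 0.9978, H(X,Y) = 1.9668
I(X;Y) = H(X) + H(Y) - H(X,Y) = 0.0108 bits


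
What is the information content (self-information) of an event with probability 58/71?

Information content I(x) = -log₂(p(x))
I = -log₂(58/71) = -log₂(0.8169)
I = 0.2918 bits


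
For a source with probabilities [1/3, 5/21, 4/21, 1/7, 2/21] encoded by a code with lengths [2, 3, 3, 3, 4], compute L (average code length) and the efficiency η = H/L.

Average length L = Σ p_i × l_i = 2.7619 bits
Entropy H = 2.2011 bits
Efficiency η = H/L × 100% = 79.69%


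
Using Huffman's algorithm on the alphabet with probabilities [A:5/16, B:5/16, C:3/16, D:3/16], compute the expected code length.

Huffman tree construction:
Combine smallest probabilities repeatedly
Resulting codes:
  A: 10 (length 2)
  B: 11 (length 2)
  C: 00 (length 2)
  D: 01 (length 2)
Average length = Σ p(s) × length(s) = 2.0000 bits


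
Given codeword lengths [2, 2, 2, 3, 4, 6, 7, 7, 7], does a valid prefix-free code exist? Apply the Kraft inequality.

Kraft inequality: Σ 2^(-l_i) ≤ 1 for prefix-free code
Calculating: 2^(-2) + 2^(-2) + 2^(-2) + 2^(-3) + 2^(-4) + 2^(-6) + 2^(-7) + 2^(-7) + 2^(-7)
= 0.25 + 0.25 + 0.25 + 0.125 + 0.0625 + 0.015625 + 0.0078125 + 0.0078125 + 0.0078125
= 0.9766
Since 0.9766 ≤ 1, prefix-free code exists


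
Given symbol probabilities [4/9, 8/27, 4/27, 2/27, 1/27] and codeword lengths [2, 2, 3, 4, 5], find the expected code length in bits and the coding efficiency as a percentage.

Average length L = Σ p_i × l_i = 2.4074 bits
Entropy H = 1.9023 bits
Efficiency η = H/L × 100% = 79.02%


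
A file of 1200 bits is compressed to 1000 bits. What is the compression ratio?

Compression ratio = Original / Compressed
= 1200 / 1000 = 1.20:1


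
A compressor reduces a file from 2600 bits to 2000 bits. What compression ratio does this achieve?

Compression ratio = Original / Compressed
= 2600 / 2000 = 1.30:1


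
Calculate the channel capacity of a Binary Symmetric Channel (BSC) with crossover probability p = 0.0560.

For BSC with error probability p:
C = 1 - H(p) where H(p) is binary entropy
H(0.0560) = -0.0560 × log₂(0.0560) - 0.9440 × log₂(0.9440)
H(p) = 0.3114
C = 1 - 0.3114 = 0.6886 bits/use


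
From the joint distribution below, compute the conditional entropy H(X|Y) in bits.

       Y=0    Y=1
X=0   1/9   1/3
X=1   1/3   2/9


H(X|Y) = Σ_y p(y) H(X|Y=y)
  p(Y=0) = 4/9, H(X|Y=0) = 0.8113
  p(Y=1) = 5/9, H(X|Y=1) = 0.9710
H(X|Y) = 0.4444×0.8113 + 0.5556×0.9710 = 0.9000 bits


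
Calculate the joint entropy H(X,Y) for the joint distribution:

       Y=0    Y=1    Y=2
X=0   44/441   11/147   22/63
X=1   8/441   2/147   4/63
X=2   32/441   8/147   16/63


H(X,Y) = -Σ p(x,y) log₂ p(x,y)
  p(0,0)=44/441: -0.0998 × log₂(0.0998) = 0.3318
  p(0,1)=11/147: -0.0748 × log₂(0.0748) = 0.2799
  p(0,2)=22/63: -0.3492 × log₂(0.3492) = 0.5300
  p(1,0)=8/441: -0.0181 × log₂(0.0181) = 0.1049
  p(1,1)=2/147: -0.0136 × log₂(0.0136) = 0.0843
  p(1,2)=4/63: -0.0635 × log₂(0.0635) = 0.2525
  p(2,0)=32/441: -0.0726 × log₂(0.0726) = 0.2746
  p(2,1)=8/147: -0.0544 × log₂(0.0544) = 0.2286
  p(2,2)=16/63: -0.2540 × log₂(0.2540) = 0.5022
H(X,Y) = 2.5888 bits


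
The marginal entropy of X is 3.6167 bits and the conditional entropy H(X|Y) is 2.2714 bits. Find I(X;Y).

I(X;Y) = H(X) - H(X|Y)
I(X;Y) = 3.6167 - 2.2714 = 1.3453 bits


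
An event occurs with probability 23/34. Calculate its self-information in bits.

Information content I(x) = -log₂(p(x))
I = -log₂(23/34) = -log₂(0.6765)
I = 0.5639 bits


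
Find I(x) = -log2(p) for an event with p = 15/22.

Information content I(x) = -log₂(p(x))
I = -log₂(15/22) = -log₂(0.6818)
I = 0.5525 bits


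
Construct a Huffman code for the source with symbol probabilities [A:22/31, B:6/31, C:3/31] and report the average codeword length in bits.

Huffman tree construction:
Combine smallest probabilities repeatedly
Resulting codes:
  A: 1 (length 1)
  B: 01 (length 2)
  C: 00 (length 2)
Average length = Σ p(s) × length(s) = 1.2903 bits


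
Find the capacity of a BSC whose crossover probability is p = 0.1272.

For BSC with error probability p:
C = 1 - H(p) where H(p) is binary entropy
H(0.1272) = -0.1272 × log₂(0.1272) - 0.8728 × log₂(0.8728)
H(p) = 0.5497
C = 1 - 0.5497 = 0.4503 bits/use


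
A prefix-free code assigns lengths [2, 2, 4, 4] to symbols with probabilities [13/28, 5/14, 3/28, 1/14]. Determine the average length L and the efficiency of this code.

Average length L = Σ p_i × l_i = 2.3571 bits
Entropy H = 1.6616 bits
Efficiency η = H/L × 100% = 70.49%


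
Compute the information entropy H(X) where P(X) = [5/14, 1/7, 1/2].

H(X) = -Σ p(x) log₂ p(x)
  -5/14 × log₂(5/14) = 0.5305
  -1/7 × log₂(1/7) = 0.4011
  -1/2 × log₂(1/2) = 0.5000
H(X) = 1.4316 bits


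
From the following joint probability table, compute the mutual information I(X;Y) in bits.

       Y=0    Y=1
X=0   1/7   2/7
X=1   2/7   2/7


H(X) = 0.9852, H(Y) = 0.9852, H(X,Y) = 1.9502
I(X;Y) = H(X) + H(Y) - H(X,Y) = 0.0202 bits


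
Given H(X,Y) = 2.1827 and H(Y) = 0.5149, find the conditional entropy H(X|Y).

Chain rule: H(X,Y) = H(X|Y) + H(Y)
H(X|Y) = H(X,Y) - H(Y) = 2.1827 - 0.5149 = 1.6678 bits


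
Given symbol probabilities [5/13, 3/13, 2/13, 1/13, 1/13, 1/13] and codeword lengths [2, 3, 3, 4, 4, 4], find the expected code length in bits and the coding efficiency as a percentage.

Average length L = Σ p_i × l_i = 2.8462 bits
Entropy H = 2.2878 bits
Efficiency η = H/L × 100% = 80.38%


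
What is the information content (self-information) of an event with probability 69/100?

Information content I(x) = -log₂(p(x))
I = -log₂(69/100) = -log₂(0.6900)
I = 0.5353 bits


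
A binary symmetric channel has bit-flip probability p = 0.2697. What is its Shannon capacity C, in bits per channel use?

For BSC with error probability p:
C = 1 - H(p) where H(p) is binary entropy
H(0.2697) = -0.2697 × log₂(0.2697) - 0.7303 × log₂(0.7303)
H(p) = 0.8410
C = 1 - 0.8410 = 0.1590 bits/use


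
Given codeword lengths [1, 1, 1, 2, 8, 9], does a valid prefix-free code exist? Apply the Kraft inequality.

Kraft inequality: Σ 2^(-l_i) ≤ 1 for prefix-free code
Calculating: 2^(-1) + 2^(-1) + 2^(-1) + 2^(-2) + 2^(-8) + 2^(-9)
= 0.5 + 0.5 + 0.5 + 0.25 + 0.00390625 + 0.001953125
= 1.7559
Since 1.7559 > 1, prefix-free code does not exist


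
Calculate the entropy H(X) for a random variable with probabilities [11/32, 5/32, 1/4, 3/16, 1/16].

H(X) = -Σ p(x) log₂ p(x)
  -11/32 × log₂(11/32) = 0.5296
  -5/32 × log₂(5/32) = 0.4184
  -1/4 × log₂(1/4) = 0.5000
  -3/16 × log₂(3/16) = 0.4528
  -1/16 × log₂(1/16) = 0.2500
H(X) = 2.1508 bits


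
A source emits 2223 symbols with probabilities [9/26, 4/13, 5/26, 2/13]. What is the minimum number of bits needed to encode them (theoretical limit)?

Entropy H = 1.9259 bits/symbol
Minimum bits = H × n = 1.9259 × 2223
= 4281.20 bits


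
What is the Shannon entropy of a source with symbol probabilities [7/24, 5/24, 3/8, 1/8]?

H(X) = -Σ p(x) log₂ p(x)
  -7/24 × log₂(7/24) = 0.5185
  -5/24 × log₂(5/24) = 0.4715
  -3/8 × log₂(3/8) = 0.5306
  -1/8 × log₂(1/8) = 0.3750
H(X) = 1.8956 bits


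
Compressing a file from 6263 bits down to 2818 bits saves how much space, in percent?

Space savings = (1 - Compressed/Original) × 100%
= (1 - 2818/6263) × 100%
= 55.01%


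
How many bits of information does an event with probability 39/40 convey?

Information content I(x) = -log₂(p(x))
I = -log₂(39/40) = -log₂(0.9750)
I = 0.0365 bits


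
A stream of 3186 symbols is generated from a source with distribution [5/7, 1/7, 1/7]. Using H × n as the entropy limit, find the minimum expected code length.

Entropy H = 1.1488 bits/symbol
Minimum bits = H × n = 1.1488 × 3186
= 3660.19 bits


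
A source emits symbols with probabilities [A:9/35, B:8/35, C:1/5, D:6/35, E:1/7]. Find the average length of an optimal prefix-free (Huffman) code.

Huffman tree construction:
Combine smallest probabilities repeatedly
Resulting codes:
  A: 10 (length 2)
  B: 01 (length 2)
  C: 00 (length 2)
  D: 111 (length 3)
  E: 110 (length 3)
Average length = Σ p(s) × length(s) = 2.3143 bits


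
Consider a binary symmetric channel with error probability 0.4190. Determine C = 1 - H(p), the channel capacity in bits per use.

For BSC with error probability p:
C = 1 - H(p) where H(p) is binary entropy
H(0.4190) = -0.4190 × log₂(0.4190) - 0.5810 × log₂(0.5810)
H(p) = 0.9810
C = 1 - 0.9810 = 0.0190 bits/use


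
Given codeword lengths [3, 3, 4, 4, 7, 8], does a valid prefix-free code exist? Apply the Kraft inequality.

Kraft inequality: Σ 2^(-l_i) ≤ 1 for prefix-free code
Calculating: 2^(-3) + 2^(-3) + 2^(-4) + 2^(-4) + 2^(-7) + 2^(-8)
= 0.125 + 0.125 + 0.0625 + 0.0625 + 0.0078125 + 0.00390625
= 0.3867
Since 0.3867 ≤ 1, prefix-free code exists


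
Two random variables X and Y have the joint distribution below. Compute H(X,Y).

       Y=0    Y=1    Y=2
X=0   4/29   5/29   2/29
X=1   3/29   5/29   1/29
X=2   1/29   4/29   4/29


H(X,Y) = -Σ p(x,y) log₂ p(x,y)
  p(0,0)=4/29: -0.1379 × log₂(0.1379) = 0.3942
  p(0,1)=5/29: -0.1724 × log₂(0.1724) = 0.4373
  p(0,2)=2/29: -0.0690 × log₂(0.0690) = 0.2661
  p(1,0)=3/29: -0.1034 × log₂(0.1034) = 0.3386
  p(1,1)=5/29: -0.1724 × log₂(0.1724) = 0.4373
  p(1,2)=1/29: -0.0345 × log₂(0.0345) = 0.1675
  p(2,0)=1/29: -0.0345 × log₂(0.0345) = 0.1675
  p(2,1)=4/29: -0.1379 × log₂(0.1379) = 0.3942
  p(2,2)=4/29: -0.1379 × log₂(0.1379) = 0.3942
H(X,Y) = 2.9968 bits


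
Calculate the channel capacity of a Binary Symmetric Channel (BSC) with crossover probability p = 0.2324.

For BSC with error probability p:
C = 1 - H(p) where H(p) is binary entropy
H(0.2324) = -0.2324 × log₂(0.2324) - 0.7676 × log₂(0.7676)
H(p) = 0.7822
C = 1 - 0.7822 = 0.2178 bits/use


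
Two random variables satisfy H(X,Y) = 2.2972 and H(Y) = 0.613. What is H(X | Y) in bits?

Chain rule: H(X,Y) = H(X|Y) + H(Y)
H(X|Y) = H(X,Y) - H(Y) = 2.2972 - 0.613 = 1.6842 bits


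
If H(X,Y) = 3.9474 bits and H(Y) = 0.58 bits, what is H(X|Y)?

Chain rule: H(X,Y) = H(X|Y) + H(Y)
H(X|Y) = H(X,Y) - H(Y) = 3.9474 - 0.58 = 3.3674 bits


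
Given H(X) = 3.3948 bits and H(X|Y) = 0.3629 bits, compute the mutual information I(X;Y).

I(X;Y) = H(X) - H(X|Y)
I(X;Y) = 3.3948 - 0.3629 = 3.0319 bits


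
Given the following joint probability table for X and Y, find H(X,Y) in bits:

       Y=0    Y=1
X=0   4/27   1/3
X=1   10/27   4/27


H(X,Y) = -Σ p(x,y) log₂ p(x,y)
  p(0,0)=4/27: -0.1481 × log₂(0.1481) = 0.4081
  p(0,1)=1/3: -0.3333 × log₂(0.3333) = 0.5283
  p(1,0)=10/27: -0.3704 × log₂(0.3704) = 0.5307
  p(1,1)=4/27: -0.1481 × log₂(0.1481) = 0.4081
H(X,Y) = 1.8753 bits


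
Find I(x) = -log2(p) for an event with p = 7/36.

Information content I(x) = -log₂(p(x))
I = -log₂(7/36) = -log₂(0.1944)
I = 2.3626 bits


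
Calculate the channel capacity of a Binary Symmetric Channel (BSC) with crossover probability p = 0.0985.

For BSC with error probability p:
C = 1 - H(p) where H(p) is binary entropy
H(0.0985) = -0.0985 × log₂(0.0985) - 0.9015 × log₂(0.9015)
H(p) = 0.4642
C = 1 - 0.4642 = 0.5358 bits/use


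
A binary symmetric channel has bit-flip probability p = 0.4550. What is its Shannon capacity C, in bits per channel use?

For BSC with error probability p:
C = 1 - H(p) where H(p) is binary entropy
H(0.4550) = -0.4550 × log₂(0.4550) - 0.5450 × log₂(0.5450)
H(p) = 0.9941
C = 1 - 0.9941 = 0.0059 bits/use


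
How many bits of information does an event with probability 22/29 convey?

Information content I(x) = -log₂(p(x))
I = -log₂(22/29) = -log₂(0.7586)
I = 0.3985 bits


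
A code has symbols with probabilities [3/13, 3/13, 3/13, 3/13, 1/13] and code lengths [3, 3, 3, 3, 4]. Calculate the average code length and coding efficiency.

Average length L = Σ p_i × l_i = 3.0769 bits
Entropy H = 2.2374 bits
Efficiency η = H/L × 100% = 72.72%


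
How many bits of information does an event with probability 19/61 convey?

Information content I(x) = -log₂(p(x))
I = -log₂(19/61) = -log₂(0.3115)
I = 1.6828 bits


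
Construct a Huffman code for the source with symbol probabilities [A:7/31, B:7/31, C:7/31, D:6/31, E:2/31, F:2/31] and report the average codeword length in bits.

Huffman tree construction:
Combine smallest probabilities repeatedly
Resulting codes:
  A: 00 (length 2)
  B: 01 (length 2)
  C: 10 (length 2)
  D: 111 (length 3)
  E: 1100 (length 4)
  F: 1101 (length 4)
Average length = Σ p(s) × length(s) = 2.4516 bits


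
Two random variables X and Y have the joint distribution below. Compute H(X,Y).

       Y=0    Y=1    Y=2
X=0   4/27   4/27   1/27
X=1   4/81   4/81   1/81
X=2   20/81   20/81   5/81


H(X,Y) = -Σ p(x,y) log₂ p(x,y)
  p(0,0)=4/27: -0.1481 × log₂(0.1481) = 0.4081
  p(0,1)=4/27: -0.1481 × log₂(0.1481) = 0.4081
  p(0,2)=1/27: -0.0370 × log₂(0.0370) = 0.1761
  p(1,0)=4/81: -0.0494 × log₂(0.0494) = 0.2143
  p(1,1)=4/81: -0.0494 × log₂(0.0494) = 0.2143
  p(1,2)=1/81: -0.0123 × log₂(0.0123) = 0.0783
  p(2,0)=20/81: -0.2469 × log₂(0.2469) = 0.4983
  p(2,1)=20/81: -0.2469 × log₂(0.2469) = 0.4983
  p(2,2)=5/81: -0.0617 × log₂(0.0617) = 0.2480
H(X,Y) = 2.7438 bits


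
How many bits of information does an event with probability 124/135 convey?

Information content I(x) = -log₂(p(x))
I = -log₂(124/135) = -log₂(0.9185)
I = 0.1226 bits


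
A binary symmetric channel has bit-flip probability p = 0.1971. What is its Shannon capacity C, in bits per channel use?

For BSC with error probability p:
C = 1 - H(p) where H(p) is binary entropy
H(0.1971) = -0.1971 × log₂(0.1971) - 0.8029 × log₂(0.8029)
H(p) = 0.7161
C = 1 - 0.7161 = 0.2839 bits/use


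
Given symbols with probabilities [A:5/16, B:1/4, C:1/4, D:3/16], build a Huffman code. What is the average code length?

Huffman tree construction:
Combine smallest probabilities repeatedly
Resulting codes:
  A: 11 (length 2)
  B: 01 (length 2)
  C: 10 (length 2)
  D: 00 (length 2)
Average length = Σ p(s) × length(s) = 2.0000 bits


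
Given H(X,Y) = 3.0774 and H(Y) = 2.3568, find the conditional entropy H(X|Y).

Chain rule: H(X,Y) = H(X|Y) + H(Y)
H(X|Y) = H(X,Y) - H(Y) = 3.0774 - 2.3568 = 0.7206 bits


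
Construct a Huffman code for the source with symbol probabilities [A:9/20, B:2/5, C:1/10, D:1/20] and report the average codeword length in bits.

Huffman tree construction:
Combine smallest probabilities repeatedly
Resulting codes:
  A: 0 (length 1)
  B: 11 (length 2)
  C: 101 (length 3)
  D: 100 (length 3)
Average length = Σ p(s) × length(s) = 1.7000 bits


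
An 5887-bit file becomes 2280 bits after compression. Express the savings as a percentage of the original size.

Space savings = (1 - Compressed/Original) × 100%
= (1 - 2280/5887) × 100%
= 61.27%


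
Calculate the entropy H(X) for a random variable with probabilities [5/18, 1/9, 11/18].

H(X) = -Σ p(x) log₂ p(x)
  -5/18 × log₂(5/18) = 0.5133
  -1/9 × log₂(1/9) = 0.3522
  -11/18 × log₂(11/18) = 0.4342
H(X) = 1.2997 bits


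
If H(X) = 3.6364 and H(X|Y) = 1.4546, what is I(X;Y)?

I(X;Y) = H(X) - H(X|Y)
I(X;Y) = 3.6364 - 1.4546 = 2.1818 bits


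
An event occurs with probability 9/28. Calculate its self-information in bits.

Information content I(x) = -log₂(p(x))
I = -log₂(9/28) = -log₂(0.3214)
I = 1.6374 bits


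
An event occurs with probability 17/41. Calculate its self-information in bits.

Information content I(x) = -log₂(p(x))
I = -log₂(17/41) = -log₂(0.4146)
I = 1.2701 bits


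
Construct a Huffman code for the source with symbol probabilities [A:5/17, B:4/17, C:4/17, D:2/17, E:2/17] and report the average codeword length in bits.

Huffman tree construction:
Combine smallest probabilities repeatedly
Resulting codes:
  A: 11 (length 2)
  B: 00 (length 2)
  C: 01 (length 2)
  D: 100 (length 3)
  E: 101 (length 3)
Average length = Σ p(s) × length(s) = 2.2353 bits


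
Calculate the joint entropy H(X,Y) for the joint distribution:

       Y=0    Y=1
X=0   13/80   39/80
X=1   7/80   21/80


H(X,Y) = -Σ p(x,y) log₂ p(x,y)
  p(0,0)=13/80: -0.1625 × log₂(0.1625) = 0.4260
  p(0,1)=39/80: -0.4875 × log₂(0.4875) = 0.5053
  p(1,0)=7/80: -0.0875 × log₂(0.0875) = 0.3075
  p(1,1)=21/80: -0.2625 × log₂(0.2625) = 0.5065
H(X,Y) = 1.7453 bits


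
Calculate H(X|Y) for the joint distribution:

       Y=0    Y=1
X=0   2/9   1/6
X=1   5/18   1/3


H(X|Y) = Σ_y p(y) H(X|Y=y)
  p(Y=0) = 1/2, H(X|Y=0) = 0.9911
  p(Y=1) = 1/2, H(X|Y=1) = 0.9183
H(X|Y) = 0.5000×0.9911 + 0.5000×0.9183 = 0.9547 bits


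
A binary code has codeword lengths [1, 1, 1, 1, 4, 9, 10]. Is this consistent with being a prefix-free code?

Kraft inequality: Σ 2^(-l_i) ≤ 1 for prefix-free code
Calculating: 2^(-1) + 2^(-1) + 2^(-1) + 2^(-1) + 2^(-4) + 2^(-9) + 2^(-10)
= 0.5 + 0.5 + 0.5 + 0.5 + 0.0625 + 0.001953125 + 0.0009765625
= 2.0654
Since 2.0654 > 1, prefix-free code does not exist


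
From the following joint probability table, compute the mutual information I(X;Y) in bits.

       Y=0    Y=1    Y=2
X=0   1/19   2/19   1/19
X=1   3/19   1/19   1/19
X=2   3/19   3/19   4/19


H(X) = 1.4675, H(Y) = 1.5810, H(X,Y) = 2.9708
I(X;Y) = H(X) + H(Y) - H(X,Y) = 0.0776 bits


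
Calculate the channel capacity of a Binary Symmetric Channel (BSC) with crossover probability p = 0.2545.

For BSC with error probability p:
C = 1 - H(p) where H(p) is binary entropy
H(0.2545) = -0.2545 × log₂(0.2545) - 0.7455 × log₂(0.7455)
H(p) = 0.8183
C = 1 - 0.8183 = 0.1817 bits/use


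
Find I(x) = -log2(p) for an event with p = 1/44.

Information content I(x) = -log₂(p(x))
I = -log₂(1/44) = -log₂(0.0227)
I = 5.4594 bits


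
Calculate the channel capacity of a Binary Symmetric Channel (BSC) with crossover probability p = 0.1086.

For BSC with error probability p:
C = 1 - H(p) where H(p) is binary entropy
H(0.1086) = -0.1086 × log₂(0.1086) - 0.8914 × log₂(0.8914)
H(p) = 0.4957
C = 1 - 0.4957 = 0.5043 bits/use


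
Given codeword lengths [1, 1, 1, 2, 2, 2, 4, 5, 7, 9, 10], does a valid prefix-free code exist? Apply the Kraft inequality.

Kraft inequality: Σ 2^(-l_i) ≤ 1 for prefix-free code
Calculating: 2^(-1) + 2^(-1) + 2^(-1) + 2^(-2) + 2^(-2) + 2^(-2) + 2^(-4) + 2^(-5) + 2^(-7) + 2^(-9) + 2^(-10)
= 0.5 + 0.5 + 0.5 + 0.25 + 0.25 + 0.25 + 0.0625 + 0.03125 + 0.0078125 + 0.001953125 + 0.0009765625
= 2.3545
Since 2.3545 > 1, prefix-free code does not exist


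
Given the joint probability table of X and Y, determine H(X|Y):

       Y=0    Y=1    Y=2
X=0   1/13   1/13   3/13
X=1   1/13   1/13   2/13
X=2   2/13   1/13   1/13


H(X|Y) = Σ_y p(y) H(X|Y=y)
  p(Y=0) = 4/13, H(X|Y=0) = 1.5000
  p(Y=1) = 3/13, H(X|Y=1) = 1.5850
  p(Y=2) = 6/13, H(X|Y=2) = 1.4591
H(X|Y) = 0.3077×1.5000 + 0.2308×1.5850 + 0.4615×1.4591 = 1.5008 bits


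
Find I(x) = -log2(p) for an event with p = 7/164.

Information content I(x) = -log₂(p(x))
I = -log₂(7/164) = -log₂(0.0427)
I = 4.5502 bits


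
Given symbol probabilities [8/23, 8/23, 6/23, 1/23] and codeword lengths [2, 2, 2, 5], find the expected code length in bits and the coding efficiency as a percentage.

Average length L = Σ p_i × l_i = 2.1304 bits
Entropy H = 1.7623 bits
Efficiency η = H/L × 100% = 82.72%


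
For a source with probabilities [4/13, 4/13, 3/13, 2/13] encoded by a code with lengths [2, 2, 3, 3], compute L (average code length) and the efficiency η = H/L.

Average length L = Σ p_i × l_i = 2.3846 bits
Entropy H = 1.9501 bits
Efficiency η = H/L × 100% = 81.78%


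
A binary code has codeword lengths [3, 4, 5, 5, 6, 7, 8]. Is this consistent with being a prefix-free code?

Kraft inequality: Σ 2^(-l_i) ≤ 1 for prefix-free code
Calculating: 2^(-3) + 2^(-4) + 2^(-5) + 2^(-5) + 2^(-6) + 2^(-7) + 2^(-8)
= 0.125 + 0.0625 + 0.03125 + 0.03125 + 0.015625 + 0.0078125 + 0.00390625
= 0.2773
Since 0.2773 ≤ 1, prefix-free code exists


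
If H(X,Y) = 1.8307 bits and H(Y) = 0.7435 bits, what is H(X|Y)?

Chain rule: H(X,Y) = H(X|Y) + H(Y)
H(X|Y) = H(X,Y) - H(Y) = 1.8307 - 0.7435 = 1.0872 bits


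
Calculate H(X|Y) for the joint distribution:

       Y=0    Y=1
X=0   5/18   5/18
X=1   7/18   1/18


H(X|Y) = Σ_y p(y) H(X|Y=y)
  p(Y=0) = 2/3, H(X|Y=0) = 0.9799
  p(Y=1) = 1/3, H(X|Y=1) = 0.6500
H(X|Y) = 0.6667×0.9799 + 0.3333×0.6500 = 0.8699 bits


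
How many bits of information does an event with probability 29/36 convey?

Information content I(x) = -log₂(p(x))
I = -log₂(29/36) = -log₂(0.8056)
I = 0.3119 bits


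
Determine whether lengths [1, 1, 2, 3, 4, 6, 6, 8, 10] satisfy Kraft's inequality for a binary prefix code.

Kraft inequality: Σ 2^(-l_i) ≤ 1 for prefix-free code
Calculating: 2^(-1) + 2^(-1) + 2^(-2) + 2^(-3) + 2^(-4) + 2^(-6) + 2^(-6) + 2^(-8) + 2^(-10)
= 0.5 + 0.5 + 0.25 + 0.125 + 0.0625 + 0.015625 + 0.015625 + 0.00390625 + 0.0009765625
= 1.4736
Since 1.4736 > 1, prefix-free code does not exist


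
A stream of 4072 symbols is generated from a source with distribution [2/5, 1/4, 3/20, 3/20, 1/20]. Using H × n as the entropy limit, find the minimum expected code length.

Entropy H = 2.0660 bits/symbol
Minimum bits = H × n = 2.0660 × 4072
= 8412.58 bits


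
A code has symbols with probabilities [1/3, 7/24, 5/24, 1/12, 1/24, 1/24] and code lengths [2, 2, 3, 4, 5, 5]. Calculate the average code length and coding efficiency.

Average length L = Σ p_i × l_i = 2.6250 bits
Entropy H = 2.1991 bits
Efficiency η = H/L × 100% = 83.77%


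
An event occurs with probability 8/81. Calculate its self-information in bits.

Information content I(x) = -log₂(p(x))
I = -log₂(8/81) = -log₂(0.0988)
I = 3.3399 bits


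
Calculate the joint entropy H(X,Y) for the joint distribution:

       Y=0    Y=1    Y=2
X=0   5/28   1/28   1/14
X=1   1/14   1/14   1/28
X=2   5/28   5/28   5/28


H(X,Y) = -Σ p(x,y) log₂ p(x,y)
  p(0,0)=5/28: -0.1786 × log₂(0.1786) = 0.4438
  p(0,1)=1/28: -0.0357 × log₂(0.0357) = 0.1717
  p(0,2)=1/14: -0.0714 × log₂(0.0714) = 0.2720
  p(1,0)=1/14: -0.0714 × log₂(0.0714) = 0.2720
  p(1,1)=1/14: -0.0714 × log₂(0.0714) = 0.2720
  p(1,2)=1/28: -0.0357 × log₂(0.0357) = 0.1717
  p(2,0)=5/28: -0.1786 × log₂(0.1786) = 0.4438
  p(2,1)=5/28: -0.1786 × log₂(0.1786) = 0.4438
  p(2,2)=5/28: -0.1786 × log₂(0.1786) = 0.4438
H(X,Y) = 2.9345 bits


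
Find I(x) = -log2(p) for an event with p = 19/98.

Information content I(x) = -log₂(p(x))
I = -log₂(19/98) = -log₂(0.1939)
I = 2.3668 bits


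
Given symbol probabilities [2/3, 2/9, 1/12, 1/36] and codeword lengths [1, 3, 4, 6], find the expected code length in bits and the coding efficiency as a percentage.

Average length L = Σ p_i × l_i = 1.8333 bits
Entropy H = 1.3145 bits
Efficiency η = H/L × 100% = 71.70%


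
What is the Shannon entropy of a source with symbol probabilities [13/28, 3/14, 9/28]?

H(X) = -Σ p(x) log₂ p(x)
  -13/28 × log₂(13/28) = 0.5139
  -3/14 × log₂(3/14) = 0.4762
  -9/28 × log₂(9/28) = 0.5263
H(X) = 1.5165 bits


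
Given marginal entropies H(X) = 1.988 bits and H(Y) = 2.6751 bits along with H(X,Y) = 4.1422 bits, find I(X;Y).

I(X;Y) = H(X) + H(Y) - H(X,Y)
I(X;Y) = 1.988 + 2.6751 - 4.1422 = 0.5209 bits


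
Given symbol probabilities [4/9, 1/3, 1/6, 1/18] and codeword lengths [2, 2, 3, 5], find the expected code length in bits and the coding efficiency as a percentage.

Average length L = Σ p_i × l_i = 2.3333 bits
Entropy H = 1.7108 bits
Efficiency η = H/L × 100% = 73.32%


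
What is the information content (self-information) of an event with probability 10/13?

Information content I(x) = -log₂(p(x))
I = -log₂(10/13) = -log₂(0.7692)
I = 0.3785 bits


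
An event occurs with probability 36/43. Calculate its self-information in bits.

Information content I(x) = -log₂(p(x))
I = -log₂(36/43) = -log₂(0.8372)
I = 0.2563 bits


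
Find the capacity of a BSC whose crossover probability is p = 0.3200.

For BSC with error probability p:
C = 1 - H(p) where H(p) is binary entropy
H(0.3200) = -0.3200 × log₂(0.3200) - 0.6800 × log₂(0.6800)
H(p) = 0.9044
C = 1 - 0.9044 = 0.0956 bits/use


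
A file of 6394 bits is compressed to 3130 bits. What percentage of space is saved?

Space savings = (1 - Compressed/Original) × 100%
= (1 - 3130/6394) × 100%
= 51.05%


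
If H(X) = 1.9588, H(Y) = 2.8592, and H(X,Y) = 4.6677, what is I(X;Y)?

I(X;Y) = H(X) + H(Y) - H(X,Y)
I(X;Y) = 1.9588 + 2.8592 - 4.6677 = 0.1503 bits


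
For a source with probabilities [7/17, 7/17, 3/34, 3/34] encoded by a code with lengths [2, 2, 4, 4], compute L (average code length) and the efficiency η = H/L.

Average length L = Σ p_i × l_i = 2.3529 bits
Entropy H = 1.6723 bits
Efficiency η = H/L × 100% = 71.07%


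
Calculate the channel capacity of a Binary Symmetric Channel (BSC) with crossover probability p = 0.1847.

For BSC with error probability p:
C = 1 - H(p) where H(p) is binary entropy
H(0.1847) = -0.1847 × log₂(0.1847) - 0.8153 × log₂(0.8153)
H(p) = 0.6903
C = 1 - 0.6903 = 0.3097 bits/use


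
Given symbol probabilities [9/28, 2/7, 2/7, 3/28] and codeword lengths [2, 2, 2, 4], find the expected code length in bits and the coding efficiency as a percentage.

Average length L = Σ p_i × l_i = 2.2143 bits
Entropy H = 1.9043 bits
Efficiency η = H/L × 100% = 86.00%


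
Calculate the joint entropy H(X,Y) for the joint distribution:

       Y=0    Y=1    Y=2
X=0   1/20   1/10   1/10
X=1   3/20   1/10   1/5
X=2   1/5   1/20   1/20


H(X,Y) = -Σ p(x,y) log₂ p(x,y)
  p(0,0)=1/20: -0.0500 × log₂(0.0500) = 0.2161
  p(0,1)=1/10: -0.1000 × log₂(0.1000) = 0.3322
  p(0,2)=1/10: -0.1000 × log₂(0.1000) = 0.3322
  p(1,0)=3/20: -0.1500 × log₂(0.1500) = 0.4105
  p(1,1)=1/10: -0.1000 × log₂(0.1000) = 0.3322
  p(1,2)=1/5: -0.2000 × log₂(0.2000) = 0.4644
  p(2,0)=1/5: -0.2000 × log₂(0.2000) = 0.4644
  p(2,1)=1/20: -0.0500 × log₂(0.0500) = 0.2161
  p(2,2)=1/20: -0.0500 × log₂(0.0500) = 0.2161
H(X,Y) = 2.9842 bits
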